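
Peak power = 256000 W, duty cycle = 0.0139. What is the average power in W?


P_avg = 256000 * 0.0139 = 3558.4 W

3558.4 W


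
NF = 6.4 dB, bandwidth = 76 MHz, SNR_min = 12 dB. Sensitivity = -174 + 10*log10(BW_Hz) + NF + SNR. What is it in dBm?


10*log10(76000000.0) = 78.81
S = -174 + 78.81 + 6.4 + 12 = -76.8 dBm

-76.8 dBm


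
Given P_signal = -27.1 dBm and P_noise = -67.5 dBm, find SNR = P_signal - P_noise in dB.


SNR = -27.1 - (-67.5) = 40.4 dB

40.4 dB


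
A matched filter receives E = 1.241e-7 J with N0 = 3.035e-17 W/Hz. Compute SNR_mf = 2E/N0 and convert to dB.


SNR_lin = 2 * 1.241e-7 / 3.035e-17 = 8.178e9
SNR_dB = 10*log10(8.178e9) = 99.1 dB

99.1 dB


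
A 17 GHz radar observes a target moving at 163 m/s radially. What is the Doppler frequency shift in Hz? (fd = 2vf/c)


fd = 2 * 163 * 17000000000.0 / 3e8 = 18473.3 Hz

18473.3 Hz


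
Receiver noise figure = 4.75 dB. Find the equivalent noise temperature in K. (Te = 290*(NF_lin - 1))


NF_lin = 10^(4.75/10) = 2.985383
Te = 290 * (2.985383 - 1) = 575.8 K

575.8 K


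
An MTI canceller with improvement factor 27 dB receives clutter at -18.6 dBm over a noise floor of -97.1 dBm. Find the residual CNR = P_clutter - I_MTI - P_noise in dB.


CNR = -18.6 - 27 - (-97.1) = 51.5 dB

51.5 dB


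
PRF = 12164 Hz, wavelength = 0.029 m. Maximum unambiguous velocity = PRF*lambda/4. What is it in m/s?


V_ua = 12164 * 0.029 / 4 = 88.2 m/s

88.2 m/s


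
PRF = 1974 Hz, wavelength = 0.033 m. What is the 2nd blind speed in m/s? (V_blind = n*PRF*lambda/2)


V_blind = 2 * 1974 * 0.033 / 2 = 65.1 m/s

65.1 m/s


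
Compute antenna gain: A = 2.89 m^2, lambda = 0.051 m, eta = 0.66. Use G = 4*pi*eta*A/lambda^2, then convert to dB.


G_linear = 4*pi*0.66*2.89/0.051^2 = 9215.34
G_dB = 10*log10(9215.34) = 39.6 dB

39.6 dB


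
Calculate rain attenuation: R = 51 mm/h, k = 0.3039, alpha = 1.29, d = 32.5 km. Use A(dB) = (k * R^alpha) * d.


gamma = 0.3039 * 51^1.29 = 48.47259 dB/km
A = 48.47259 * 32.5 = 1575.36 dB

1575.36 dB


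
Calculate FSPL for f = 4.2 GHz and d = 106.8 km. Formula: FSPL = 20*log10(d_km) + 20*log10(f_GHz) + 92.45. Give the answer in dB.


20*log10(106.8) = 40.57
20*log10(4.2) = 12.46
FSPL = 145.5 dB

145.5 dB


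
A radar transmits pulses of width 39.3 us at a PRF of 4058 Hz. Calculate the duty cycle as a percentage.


DC = 39.3e-6 * 4058 * 100 = 15.95%

15.95%


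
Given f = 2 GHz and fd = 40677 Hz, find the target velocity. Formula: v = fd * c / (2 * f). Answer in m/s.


v = 40677 * 3e8 / (2 * 2000000000.0) = 3050.8 m/s

3050.8 m/s


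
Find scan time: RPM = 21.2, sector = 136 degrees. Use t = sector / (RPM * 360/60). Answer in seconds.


t = 136 / (21.2 * 360) * 60 = 1.07 s

1.07 s


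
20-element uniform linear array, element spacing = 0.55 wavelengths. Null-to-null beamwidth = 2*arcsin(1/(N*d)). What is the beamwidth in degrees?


1/(N*d) = 1/(20*0.55) = 0.090909
BW = 2*arcsin(0.090909) = 10.4 degrees

10.4 degrees


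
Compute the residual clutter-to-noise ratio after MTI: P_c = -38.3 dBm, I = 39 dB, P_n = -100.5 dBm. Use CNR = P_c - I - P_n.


CNR = -38.3 - 39 - (-100.5) = 23.2 dB

23.2 dB


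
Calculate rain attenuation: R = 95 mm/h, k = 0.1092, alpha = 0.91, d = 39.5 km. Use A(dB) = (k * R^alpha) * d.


gamma = 0.1092 * 95^0.91 = 6.885748 dB/km
A = 6.885748 * 39.5 = 271.99 dB

271.99 dB


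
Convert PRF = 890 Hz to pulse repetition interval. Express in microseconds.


PRI = 1/890 = 0.0011235955 s = 1123.6 us

1123.6 us


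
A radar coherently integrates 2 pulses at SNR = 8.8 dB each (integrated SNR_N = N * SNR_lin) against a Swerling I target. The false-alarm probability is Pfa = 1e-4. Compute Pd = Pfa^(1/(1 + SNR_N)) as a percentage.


SNR_lin = 10^(8.8/10) = 7.58578
SNR_N = 2 * 7.58578 = 15.17156
1/(1 + SNR_N) = 1/16.17156 = 0.061837
Pd = (1e-4)^0.061837 = 0.56579
Pd = 56.6%

56.6%


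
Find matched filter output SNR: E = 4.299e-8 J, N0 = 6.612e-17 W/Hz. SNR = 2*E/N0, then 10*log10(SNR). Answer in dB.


SNR_lin = 2 * 4.299e-8 / 6.612e-17 = 1.3e9
SNR_dB = 10*log10(1.3e9) = 91.1 dB

91.1 dB


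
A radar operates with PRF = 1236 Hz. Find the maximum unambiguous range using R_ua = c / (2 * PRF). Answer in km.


R_ua = 3e8 / (2 * 1236) = 121359.2 m = 121.4 km

121.4 km


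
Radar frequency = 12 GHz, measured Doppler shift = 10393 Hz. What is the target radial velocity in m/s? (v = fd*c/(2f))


v = 10393 * 3e8 / (2 * 12000000000.0) = 129.9 m/s

129.9 m/s


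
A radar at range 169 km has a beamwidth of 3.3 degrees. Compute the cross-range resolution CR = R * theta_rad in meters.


BW_rad = 0.057595865
CR = 169000 * 0.057595865 = 9733.7 m

9733.7 m


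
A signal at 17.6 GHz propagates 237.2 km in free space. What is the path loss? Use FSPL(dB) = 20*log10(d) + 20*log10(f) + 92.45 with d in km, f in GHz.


20*log10(237.2) = 47.5
20*log10(17.6) = 24.91
FSPL = 164.9 dB

164.9 dB


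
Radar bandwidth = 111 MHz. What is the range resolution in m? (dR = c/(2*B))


dR = 3e8 / (2 * 111000000.0) = 1.35 m

1.35 m


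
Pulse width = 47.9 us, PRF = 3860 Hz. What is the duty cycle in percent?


DC = 47.9e-6 * 3860 * 100 = 18.49%

18.49%


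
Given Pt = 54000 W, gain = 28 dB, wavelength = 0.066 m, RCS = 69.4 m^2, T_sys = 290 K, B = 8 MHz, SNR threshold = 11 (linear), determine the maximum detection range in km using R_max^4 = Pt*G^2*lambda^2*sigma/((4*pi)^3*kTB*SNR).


G_lin = 10^(28/10) = 630.957344
R^4 = 54000 * 630.957344^2 * 0.066^2 * 69.4 / ((4*pi)^3 * 1.38e-23 * 290 * 8000000.0 * 11)
R^4 = 9.29933e18 m^4
R_max = (9.29933e18)^(1/4) = 55222.1 m = 55.2 km

55.2 km


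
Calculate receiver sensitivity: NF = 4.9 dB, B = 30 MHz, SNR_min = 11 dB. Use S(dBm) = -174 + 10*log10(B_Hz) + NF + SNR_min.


10*log10(30000000.0) = 74.77
S = -174 + 74.77 + 4.9 + 11 = -83.3 dBm

-83.3 dBm


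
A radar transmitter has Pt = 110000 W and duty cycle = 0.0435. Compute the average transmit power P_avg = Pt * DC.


P_avg = 110000 * 0.0435 = 4785.0 W

4785.0 W


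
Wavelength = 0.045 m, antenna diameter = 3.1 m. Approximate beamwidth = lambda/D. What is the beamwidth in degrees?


BW_rad = 0.045 / 3.1 = 0.014516
BW_deg = 0.83 degrees

0.83 degrees


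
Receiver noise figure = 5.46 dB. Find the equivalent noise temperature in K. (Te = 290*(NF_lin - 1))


NF_lin = 10^(5.46/10) = 3.515604
Te = 290 * (3.515604 - 1) = 729.5 K

729.5 K


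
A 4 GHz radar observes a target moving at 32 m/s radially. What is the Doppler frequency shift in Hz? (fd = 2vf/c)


fd = 2 * 32 * 4000000000.0 / 3e8 = 853.3 Hz

853.3 Hz


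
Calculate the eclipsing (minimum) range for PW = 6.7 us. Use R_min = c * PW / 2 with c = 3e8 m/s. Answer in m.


R_min = 3e8 * 6.7e-6 / 2 = 1005.0 m

1005.0 m


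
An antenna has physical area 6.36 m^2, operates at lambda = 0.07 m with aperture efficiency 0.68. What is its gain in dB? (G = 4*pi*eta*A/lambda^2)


G_linear = 4*pi*0.68*6.36/0.07^2 = 11091.23
G_dB = 10*log10(11091.23) = 40.4 dB

40.4 dB


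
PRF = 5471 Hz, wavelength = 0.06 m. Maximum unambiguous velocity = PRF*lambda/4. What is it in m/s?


V_ua = 5471 * 0.06 / 4 = 82.1 m/s

82.1 m/s


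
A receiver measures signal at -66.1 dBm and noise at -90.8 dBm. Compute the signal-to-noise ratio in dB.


SNR = -66.1 - (-90.8) = 24.7 dB

24.7 dB


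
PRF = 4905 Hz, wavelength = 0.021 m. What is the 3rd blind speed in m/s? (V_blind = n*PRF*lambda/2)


V_blind = 3 * 4905 * 0.021 / 2 = 154.5 m/s

154.5 m/s


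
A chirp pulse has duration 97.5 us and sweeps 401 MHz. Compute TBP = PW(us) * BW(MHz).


TBP = 97.5 * 401 = 39097.5

39097.5


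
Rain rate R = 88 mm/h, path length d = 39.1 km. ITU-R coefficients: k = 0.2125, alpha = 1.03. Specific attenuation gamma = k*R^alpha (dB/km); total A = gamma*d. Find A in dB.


gamma = 0.2125 * 88^1.03 = 21.388291 dB/km
A = 21.388291 * 39.1 = 836.28 dB

836.28 dB


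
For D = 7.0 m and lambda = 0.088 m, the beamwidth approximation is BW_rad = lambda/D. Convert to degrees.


BW_rad = 0.088 / 7.0 = 0.012571
BW_deg = 0.72 degrees

0.72 degrees


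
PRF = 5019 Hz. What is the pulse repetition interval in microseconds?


PRI = 1/5019 = 0.0001992429 s = 199.2 us

199.2 us


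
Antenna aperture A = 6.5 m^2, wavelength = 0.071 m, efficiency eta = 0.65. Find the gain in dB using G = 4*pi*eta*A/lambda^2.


G_linear = 4*pi*0.65*6.5/0.071^2 = 10532.22
G_dB = 10*log10(10532.22) = 40.2 dB

40.2 dB


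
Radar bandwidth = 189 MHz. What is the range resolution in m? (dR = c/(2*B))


dR = 3e8 / (2 * 189000000.0) = 0.79 m

0.79 m


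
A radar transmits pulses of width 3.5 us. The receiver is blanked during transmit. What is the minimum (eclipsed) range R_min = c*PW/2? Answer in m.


R_min = 3e8 * 3.5e-6 / 2 = 525.0 m

525.0 m


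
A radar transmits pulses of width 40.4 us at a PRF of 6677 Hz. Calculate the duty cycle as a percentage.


DC = 40.4e-6 * 6677 * 100 = 26.98%

26.98%


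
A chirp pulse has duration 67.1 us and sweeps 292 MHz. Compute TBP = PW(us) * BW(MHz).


TBP = 67.1 * 292 = 19593.2

19593.2


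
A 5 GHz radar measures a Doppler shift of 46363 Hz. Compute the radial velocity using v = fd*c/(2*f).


v = 46363 * 3e8 / (2 * 5000000000.0) = 1390.9 m/s

1390.9 m/s


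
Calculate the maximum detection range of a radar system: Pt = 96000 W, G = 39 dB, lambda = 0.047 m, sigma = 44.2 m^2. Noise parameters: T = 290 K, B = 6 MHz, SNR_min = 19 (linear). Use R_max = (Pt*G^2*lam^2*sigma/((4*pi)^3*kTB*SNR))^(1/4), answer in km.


G_lin = 10^(39/10) = 7943.282347
R^4 = 96000 * 7943.282347^2 * 0.047^2 * 44.2 / ((4*pi)^3 * 1.38e-23 * 290 * 6000000.0 * 19)
R^4 = 6.53247e20 m^4
R_max = (6.53247e20)^(1/4) = 159870.9 m = 159.9 km

159.9 km


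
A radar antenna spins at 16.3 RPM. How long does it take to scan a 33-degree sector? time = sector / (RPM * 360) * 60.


t = 33 / (16.3 * 360) * 60 = 0.34 s

0.34 s


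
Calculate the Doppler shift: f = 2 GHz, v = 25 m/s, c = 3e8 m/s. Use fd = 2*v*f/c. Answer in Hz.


fd = 2 * 25 * 2000000000.0 / 3e8 = 333.3 Hz

333.3 Hz


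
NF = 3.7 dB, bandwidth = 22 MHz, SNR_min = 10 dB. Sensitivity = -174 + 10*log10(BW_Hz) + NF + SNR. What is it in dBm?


10*log10(22000000.0) = 73.42
S = -174 + 73.42 + 3.7 + 10 = -86.9 dBm

-86.9 dBm


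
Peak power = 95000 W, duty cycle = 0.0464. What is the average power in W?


P_avg = 95000 * 0.0464 = 4408.0 W

4408.0 W


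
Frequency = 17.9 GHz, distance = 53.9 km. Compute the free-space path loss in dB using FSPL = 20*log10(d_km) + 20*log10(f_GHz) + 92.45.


20*log10(53.9) = 34.63
20*log10(17.9) = 25.06
FSPL = 152.1 dB

152.1 dB


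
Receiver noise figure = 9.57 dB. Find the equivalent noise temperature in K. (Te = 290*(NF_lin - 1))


NF_lin = 10^(9.57/10) = 9.057326
Te = 290 * (9.057326 - 1) = 2336.6 K

2336.6 K


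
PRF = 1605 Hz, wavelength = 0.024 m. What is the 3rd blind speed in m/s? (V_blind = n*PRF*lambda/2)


V_blind = 3 * 1605 * 0.024 / 2 = 57.8 m/s

57.8 m/s


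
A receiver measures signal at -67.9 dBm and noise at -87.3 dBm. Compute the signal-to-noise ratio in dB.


SNR = -67.9 - (-87.3) = 19.4 dB

19.4 dB


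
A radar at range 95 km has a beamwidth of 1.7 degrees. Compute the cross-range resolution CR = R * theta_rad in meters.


BW_rad = 0.029670597
CR = 95000 * 0.029670597 = 2818.7 m

2818.7 m


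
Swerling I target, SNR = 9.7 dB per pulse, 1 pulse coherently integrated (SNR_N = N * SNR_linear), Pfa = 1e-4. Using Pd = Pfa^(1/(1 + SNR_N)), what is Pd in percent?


SNR_lin = 10^(9.7/10) = 9.33254
SNR_N = 1 * 9.33254 = 9.33254
1/(1 + SNR_N) = 1/10.33254 = 0.0967816
Pd = (1e-4)^0.0967816 = 0.41008
Pd = 41.0%

41.0%


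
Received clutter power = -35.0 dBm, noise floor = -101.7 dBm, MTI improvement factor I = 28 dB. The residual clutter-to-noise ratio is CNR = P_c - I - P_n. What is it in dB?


CNR = -35.0 - 28 - (-101.7) = 38.7 dB

38.7 dB


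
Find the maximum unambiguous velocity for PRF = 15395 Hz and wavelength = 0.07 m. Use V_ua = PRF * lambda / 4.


V_ua = 15395 * 0.07 / 4 = 269.4 m/s

269.4 m/s


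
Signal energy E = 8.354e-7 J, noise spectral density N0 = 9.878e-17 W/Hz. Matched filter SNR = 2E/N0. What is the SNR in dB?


SNR_lin = 2 * 8.354e-7 / 9.878e-17 = 1.691e10
SNR_dB = 10*log10(1.691e10) = 102.3 dB

102.3 dB


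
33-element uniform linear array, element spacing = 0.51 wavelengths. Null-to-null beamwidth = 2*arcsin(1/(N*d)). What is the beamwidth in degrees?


1/(N*d) = 1/(33*0.51) = 0.059418
BW = 2*arcsin(0.059418) = 6.8 degrees

6.8 degrees


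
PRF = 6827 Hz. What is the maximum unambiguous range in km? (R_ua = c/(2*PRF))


R_ua = 3e8 / (2 * 6827) = 21971.6 m = 22.0 km

22.0 km


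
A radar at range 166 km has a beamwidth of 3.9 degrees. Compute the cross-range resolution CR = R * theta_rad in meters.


BW_rad = 0.068067841
CR = 166000 * 0.068067841 = 11299.3 m

11299.3 m


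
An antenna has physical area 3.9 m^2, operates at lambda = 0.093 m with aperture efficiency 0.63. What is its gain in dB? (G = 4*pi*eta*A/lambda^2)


G_linear = 4*pi*0.63*3.9/0.093^2 = 3569.84
G_dB = 10*log10(3569.84) = 35.5 dB

35.5 dB


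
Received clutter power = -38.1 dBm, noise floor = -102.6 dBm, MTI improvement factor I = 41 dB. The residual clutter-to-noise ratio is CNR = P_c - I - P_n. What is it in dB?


CNR = -38.1 - 41 - (-102.6) = 23.5 dB

23.5 dB


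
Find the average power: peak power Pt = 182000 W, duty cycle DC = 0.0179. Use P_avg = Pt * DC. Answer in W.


P_avg = 182000 * 0.0179 = 3257.8 W

3257.8 W


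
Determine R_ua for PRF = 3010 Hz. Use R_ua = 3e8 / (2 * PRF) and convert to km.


R_ua = 3e8 / (2 * 3010) = 49833.9 m = 49.8 km

49.8 km


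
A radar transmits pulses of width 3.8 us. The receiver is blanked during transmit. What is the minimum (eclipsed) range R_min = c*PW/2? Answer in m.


R_min = 3e8 * 3.8e-6 / 2 = 570.0 m

570.0 m


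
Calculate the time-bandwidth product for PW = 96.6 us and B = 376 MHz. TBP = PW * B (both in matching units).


TBP = 96.6 * 376 = 36321.6

36321.6


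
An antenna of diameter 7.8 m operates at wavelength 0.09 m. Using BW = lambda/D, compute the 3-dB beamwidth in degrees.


BW_rad = 0.09 / 7.8 = 0.011538
BW_deg = 0.66 degrees

0.66 degrees


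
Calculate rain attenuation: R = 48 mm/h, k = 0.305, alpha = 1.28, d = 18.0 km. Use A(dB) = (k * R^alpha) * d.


gamma = 0.305 * 48^1.28 = 43.280137 dB/km
A = 43.280137 * 18.0 = 779.04 dB

779.04 dB


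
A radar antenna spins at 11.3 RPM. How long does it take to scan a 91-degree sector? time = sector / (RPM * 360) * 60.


t = 91 / (11.3 * 360) * 60 = 1.34 s

1.34 s


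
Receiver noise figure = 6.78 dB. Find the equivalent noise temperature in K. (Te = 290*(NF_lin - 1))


NF_lin = 10^(6.78/10) = 4.76431
Te = 290 * (4.76431 - 1) = 1091.6 K

1091.6 K


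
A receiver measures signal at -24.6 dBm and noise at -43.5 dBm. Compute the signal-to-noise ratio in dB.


SNR = -24.6 - (-43.5) = 18.9 dB

18.9 dB


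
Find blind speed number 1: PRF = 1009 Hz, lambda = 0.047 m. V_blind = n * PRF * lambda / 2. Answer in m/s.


V_blind = 1 * 1009 * 0.047 / 2 = 23.7 m/s

23.7 m/s


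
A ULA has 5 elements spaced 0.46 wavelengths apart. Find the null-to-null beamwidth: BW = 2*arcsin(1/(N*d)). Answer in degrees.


1/(N*d) = 1/(5*0.46) = 0.434783
BW = 2*arcsin(0.434783) = 51.5 degrees

51.5 degrees


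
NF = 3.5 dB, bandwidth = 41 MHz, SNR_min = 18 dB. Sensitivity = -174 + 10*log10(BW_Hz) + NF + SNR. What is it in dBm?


10*log10(41000000.0) = 76.13
S = -174 + 76.13 + 3.5 + 18 = -76.4 dBm

-76.4 dBm


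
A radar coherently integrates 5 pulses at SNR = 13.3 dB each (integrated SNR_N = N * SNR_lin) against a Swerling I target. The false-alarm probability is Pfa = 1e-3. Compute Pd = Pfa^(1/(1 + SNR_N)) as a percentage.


SNR_lin = 10^(13.3/10) = 21.37962
SNR_N = 5 * 21.37962 = 106.8981
1/(1 + SNR_N) = 1/107.8981 = 0.009268
Pd = (1e-3)^0.009268 = 0.93799
Pd = 93.8%

93.8%


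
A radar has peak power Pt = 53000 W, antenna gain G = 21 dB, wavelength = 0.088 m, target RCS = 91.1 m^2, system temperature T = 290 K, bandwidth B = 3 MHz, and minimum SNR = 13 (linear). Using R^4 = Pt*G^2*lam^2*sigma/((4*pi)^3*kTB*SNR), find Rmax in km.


G_lin = 10^(21/10) = 125.892541
R^4 = 53000 * 125.892541^2 * 0.088^2 * 91.1 / ((4*pi)^3 * 1.38e-23 * 290 * 3000000.0 * 13)
R^4 = 1.91332e18 m^4
R_max = (1.91332e18)^(1/4) = 37191.8 m = 37.2 km

37.2 km


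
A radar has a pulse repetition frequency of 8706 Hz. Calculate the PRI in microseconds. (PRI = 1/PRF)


PRI = 1/8706 = 0.0001148633 s = 114.9 us

114.9 us


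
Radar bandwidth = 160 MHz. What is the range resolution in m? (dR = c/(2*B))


dR = 3e8 / (2 * 160000000.0) = 0.94 m

0.94 m


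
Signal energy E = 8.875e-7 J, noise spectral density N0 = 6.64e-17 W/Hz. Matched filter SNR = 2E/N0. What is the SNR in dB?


SNR_lin = 2 * 8.875e-7 / 6.64e-17 = 2.673e10
SNR_dB = 10*log10(2.673e10) = 104.3 dB

104.3 dB


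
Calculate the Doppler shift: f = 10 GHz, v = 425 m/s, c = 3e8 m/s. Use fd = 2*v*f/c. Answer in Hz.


fd = 2 * 425 * 10000000000.0 / 3e8 = 28333.3 Hz

28333.3 Hz


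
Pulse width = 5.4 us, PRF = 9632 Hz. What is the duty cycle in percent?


DC = 5.4e-6 * 9632 * 100 = 5.2%

5.2%


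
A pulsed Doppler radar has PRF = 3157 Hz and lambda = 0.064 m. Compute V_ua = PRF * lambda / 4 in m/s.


V_ua = 3157 * 0.064 / 4 = 50.5 m/s

50.5 m/s


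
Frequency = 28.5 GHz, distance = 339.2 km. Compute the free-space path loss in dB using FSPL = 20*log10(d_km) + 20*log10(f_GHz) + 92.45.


20*log10(339.2) = 50.61
20*log10(28.5) = 29.1
FSPL = 172.2 dB

172.2 dB


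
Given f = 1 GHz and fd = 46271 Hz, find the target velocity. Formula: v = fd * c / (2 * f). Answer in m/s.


v = 46271 * 3e8 / (2 * 1000000000.0) = 6940.7 m/s

6940.7 m/s


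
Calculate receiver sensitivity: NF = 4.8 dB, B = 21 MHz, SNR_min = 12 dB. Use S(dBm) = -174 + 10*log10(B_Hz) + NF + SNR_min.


10*log10(21000000.0) = 73.22
S = -174 + 73.22 + 4.8 + 12 = -84.0 dBm

-84.0 dBm


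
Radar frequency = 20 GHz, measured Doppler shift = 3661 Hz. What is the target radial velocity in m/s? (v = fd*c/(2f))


v = 3661 * 3e8 / (2 * 20000000000.0) = 27.5 m/s

27.5 m/s


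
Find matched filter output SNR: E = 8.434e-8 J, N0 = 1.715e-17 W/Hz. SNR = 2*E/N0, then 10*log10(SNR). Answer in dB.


SNR_lin = 2 * 8.434e-8 / 1.715e-17 = 9.836e9
SNR_dB = 10*log10(9.836e9) = 99.9 dB

99.9 dB


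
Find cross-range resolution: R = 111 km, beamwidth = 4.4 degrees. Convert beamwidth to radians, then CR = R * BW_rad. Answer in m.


BW_rad = 0.076794487
CR = 111000 * 0.076794487 = 8524.2 m

8524.2 m


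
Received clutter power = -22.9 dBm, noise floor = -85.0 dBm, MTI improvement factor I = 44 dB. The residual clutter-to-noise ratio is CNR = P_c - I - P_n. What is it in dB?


CNR = -22.9 - 44 - (-85.0) = 18.1 dB

18.1 dB


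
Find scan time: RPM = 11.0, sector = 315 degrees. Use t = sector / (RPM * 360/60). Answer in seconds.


t = 315 / (11.0 * 360) * 60 = 4.77 s

4.77 s


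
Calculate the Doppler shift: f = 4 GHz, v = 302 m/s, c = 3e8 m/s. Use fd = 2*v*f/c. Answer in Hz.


fd = 2 * 302 * 4000000000.0 / 3e8 = 8053.3 Hz

8053.3 Hz


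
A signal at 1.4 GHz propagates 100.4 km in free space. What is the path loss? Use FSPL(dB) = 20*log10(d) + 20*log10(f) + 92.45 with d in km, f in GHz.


20*log10(100.4) = 40.03
20*log10(1.4) = 2.92
FSPL = 135.4 dB

135.4 dB


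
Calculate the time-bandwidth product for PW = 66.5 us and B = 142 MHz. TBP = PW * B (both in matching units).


TBP = 66.5 * 142 = 9443.0

9443.0


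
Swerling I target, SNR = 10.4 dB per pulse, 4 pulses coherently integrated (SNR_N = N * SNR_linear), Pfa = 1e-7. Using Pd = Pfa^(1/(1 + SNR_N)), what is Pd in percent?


SNR_lin = 10^(10.4/10) = 10.96478
SNR_N = 4 * 10.96478 = 43.85912
1/(1 + SNR_N) = 1/44.85912 = 0.022292
Pd = (1e-7)^0.022292 = 0.69816
Pd = 69.8%

69.8%


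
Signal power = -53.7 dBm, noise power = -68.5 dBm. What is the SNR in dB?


SNR = -53.7 - (-68.5) = 14.8 dB

14.8 dB


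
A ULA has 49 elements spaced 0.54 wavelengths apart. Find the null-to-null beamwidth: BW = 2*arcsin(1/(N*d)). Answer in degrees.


1/(N*d) = 1/(49*0.54) = 0.037793
BW = 2*arcsin(0.037793) = 4.3 degrees

4.3 degrees


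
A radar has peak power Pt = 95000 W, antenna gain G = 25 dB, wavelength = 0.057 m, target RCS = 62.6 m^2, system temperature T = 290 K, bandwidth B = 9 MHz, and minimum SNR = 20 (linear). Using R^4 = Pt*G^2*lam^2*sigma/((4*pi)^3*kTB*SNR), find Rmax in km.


G_lin = 10^(25/10) = 316.227766
R^4 = 95000 * 316.227766^2 * 0.057^2 * 62.6 / ((4*pi)^3 * 1.38e-23 * 290 * 9000000.0 * 20)
R^4 = 1.35166e18 m^4
R_max = (1.35166e18)^(1/4) = 34097.1 m = 34.1 km

34.1 km


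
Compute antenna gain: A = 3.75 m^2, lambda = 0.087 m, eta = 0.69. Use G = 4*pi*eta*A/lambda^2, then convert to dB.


G_linear = 4*pi*0.69*3.75/0.087^2 = 4295.88
G_dB = 10*log10(4295.88) = 36.3 dB

36.3 dB


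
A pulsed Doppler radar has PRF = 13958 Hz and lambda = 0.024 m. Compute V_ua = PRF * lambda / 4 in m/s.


V_ua = 13958 * 0.024 / 4 = 83.7 m/s

83.7 m/s


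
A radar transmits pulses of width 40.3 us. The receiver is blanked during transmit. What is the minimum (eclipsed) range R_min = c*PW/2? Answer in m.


R_min = 3e8 * 40.3e-6 / 2 = 6045.0 m

6045.0 m


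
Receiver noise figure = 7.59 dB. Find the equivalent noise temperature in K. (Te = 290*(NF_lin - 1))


NF_lin = 10^(7.59/10) = 5.741165
Te = 290 * (5.741165 - 1) = 1374.9 K

1374.9 K


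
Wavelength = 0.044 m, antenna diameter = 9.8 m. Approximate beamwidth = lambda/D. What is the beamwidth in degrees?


BW_rad = 0.044 / 9.8 = 0.00449
BW_deg = 0.26 degrees

0.26 degrees


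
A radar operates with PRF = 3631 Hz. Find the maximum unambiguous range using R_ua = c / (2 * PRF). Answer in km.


R_ua = 3e8 / (2 * 3631) = 41310.9 m = 41.3 km

41.3 km


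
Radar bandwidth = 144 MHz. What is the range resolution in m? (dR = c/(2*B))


dR = 3e8 / (2 * 144000000.0) = 1.04 m

1.04 m


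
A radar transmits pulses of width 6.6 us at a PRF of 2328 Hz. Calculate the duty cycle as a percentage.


DC = 6.6e-6 * 2328 * 100 = 1.54%

1.54%


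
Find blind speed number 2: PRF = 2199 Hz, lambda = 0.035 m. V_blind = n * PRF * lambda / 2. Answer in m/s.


V_blind = 2 * 2199 * 0.035 / 2 = 77.0 m/s

77.0 m/s


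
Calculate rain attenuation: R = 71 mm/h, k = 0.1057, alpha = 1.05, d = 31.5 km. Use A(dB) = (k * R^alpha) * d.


gamma = 0.1057 * 71^1.05 = 9.287445 dB/km
A = 9.287445 * 31.5 = 292.55 dB

292.55 dB


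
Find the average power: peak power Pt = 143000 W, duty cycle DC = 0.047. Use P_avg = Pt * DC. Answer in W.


P_avg = 143000 * 0.047 = 6721.0 W

6721.0 W


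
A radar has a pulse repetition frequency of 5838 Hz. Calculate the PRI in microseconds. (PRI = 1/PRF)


PRI = 1/5838 = 0.0001712915 s = 171.3 us

171.3 us


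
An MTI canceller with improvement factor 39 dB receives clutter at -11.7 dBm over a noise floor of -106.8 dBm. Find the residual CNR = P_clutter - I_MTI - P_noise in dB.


CNR = -11.7 - 39 - (-106.8) = 56.1 dB

56.1 dB


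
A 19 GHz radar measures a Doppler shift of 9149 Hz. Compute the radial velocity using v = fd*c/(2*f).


v = 9149 * 3e8 / (2 * 19000000000.0) = 72.2 m/s

72.2 m/s


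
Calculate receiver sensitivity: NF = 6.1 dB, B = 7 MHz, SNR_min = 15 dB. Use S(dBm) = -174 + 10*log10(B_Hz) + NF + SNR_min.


10*log10(7000000.0) = 68.45
S = -174 + 68.45 + 6.1 + 15 = -84.4 dBm

-84.4 dBm


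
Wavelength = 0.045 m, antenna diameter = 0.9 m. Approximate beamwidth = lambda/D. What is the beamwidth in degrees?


BW_rad = 0.045 / 0.9 = 0.05
BW_deg = 2.86 degrees

2.86 degrees


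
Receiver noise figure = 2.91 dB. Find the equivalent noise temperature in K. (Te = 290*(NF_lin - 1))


NF_lin = 10^(2.91/10) = 1.954339
Te = 290 * (1.954339 - 1) = 276.8 K

276.8 K


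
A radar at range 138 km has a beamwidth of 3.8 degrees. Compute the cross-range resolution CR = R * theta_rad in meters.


BW_rad = 0.066322512
CR = 138000 * 0.066322512 = 9152.5 m

9152.5 m


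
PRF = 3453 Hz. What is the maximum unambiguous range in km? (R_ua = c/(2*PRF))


R_ua = 3e8 / (2 * 3453) = 43440.5 m = 43.4 km

43.4 km


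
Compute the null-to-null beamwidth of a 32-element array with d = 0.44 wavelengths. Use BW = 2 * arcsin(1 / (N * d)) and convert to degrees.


1/(N*d) = 1/(32*0.44) = 0.071023
BW = 2*arcsin(0.071023) = 8.1 degrees

8.1 degrees


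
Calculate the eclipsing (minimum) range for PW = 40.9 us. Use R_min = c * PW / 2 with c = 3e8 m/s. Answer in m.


R_min = 3e8 * 40.9e-6 / 2 = 6135.0 m

6135.0 m


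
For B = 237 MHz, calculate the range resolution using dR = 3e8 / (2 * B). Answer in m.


dR = 3e8 / (2 * 237000000.0) = 0.63 m

0.63 m


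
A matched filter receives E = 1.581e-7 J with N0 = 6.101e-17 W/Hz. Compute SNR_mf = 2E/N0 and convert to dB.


SNR_lin = 2 * 1.581e-7 / 6.101e-17 = 5.183e9
SNR_dB = 10*log10(5.183e9) = 97.1 dB

97.1 dB


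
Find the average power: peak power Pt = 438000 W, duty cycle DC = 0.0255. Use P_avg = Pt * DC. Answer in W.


P_avg = 438000 * 0.0255 = 11169.0 W

11169.0 W


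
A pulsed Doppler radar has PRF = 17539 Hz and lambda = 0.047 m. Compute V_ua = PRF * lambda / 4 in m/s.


V_ua = 17539 * 0.047 / 4 = 206.1 m/s

206.1 m/s


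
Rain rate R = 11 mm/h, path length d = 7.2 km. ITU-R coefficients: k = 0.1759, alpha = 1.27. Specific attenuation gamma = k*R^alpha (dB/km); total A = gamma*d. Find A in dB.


gamma = 0.1759 * 11^1.27 = 3.696873 dB/km
A = 3.696873 * 7.2 = 26.62 dB

26.62 dB


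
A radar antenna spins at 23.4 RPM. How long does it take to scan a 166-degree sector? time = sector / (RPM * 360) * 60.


t = 166 / (23.4 * 360) * 60 = 1.18 s

1.18 s


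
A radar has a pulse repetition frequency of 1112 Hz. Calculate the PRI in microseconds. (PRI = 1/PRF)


PRI = 1/1112 = 0.0008992806 s = 899.3 us

899.3 us


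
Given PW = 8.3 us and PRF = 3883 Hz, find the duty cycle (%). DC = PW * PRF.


DC = 8.3e-6 * 3883 * 100 = 3.22%

3.22%


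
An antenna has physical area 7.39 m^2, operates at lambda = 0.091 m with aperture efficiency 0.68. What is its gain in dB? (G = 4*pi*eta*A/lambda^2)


G_linear = 4*pi*0.68*7.39/0.091^2 = 7625.71
G_dB = 10*log10(7625.71) = 38.8 dB

38.8 dB


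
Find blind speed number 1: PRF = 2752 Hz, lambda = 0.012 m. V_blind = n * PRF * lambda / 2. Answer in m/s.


V_blind = 1 * 2752 * 0.012 / 2 = 16.5 m/s

16.5 m/s


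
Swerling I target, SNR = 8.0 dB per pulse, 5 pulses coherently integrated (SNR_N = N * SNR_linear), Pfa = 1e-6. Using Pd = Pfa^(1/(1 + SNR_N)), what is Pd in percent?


SNR_lin = 10^(8.0/10) = 6.30957
SNR_N = 5 * 6.30957 = 31.54785
1/(1 + SNR_N) = 1/32.54785 = 0.030724
Pd = (1e-6)^0.030724 = 0.65412
Pd = 65.4%

65.4%


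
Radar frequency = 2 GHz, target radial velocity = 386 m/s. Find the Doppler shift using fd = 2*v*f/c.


fd = 2 * 386 * 2000000000.0 / 3e8 = 5146.7 Hz

5146.7 Hz


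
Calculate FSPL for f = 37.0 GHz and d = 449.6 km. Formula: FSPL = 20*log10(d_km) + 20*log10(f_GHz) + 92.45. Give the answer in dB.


20*log10(449.6) = 53.06
20*log10(37.0) = 31.36
FSPL = 176.9 dB

176.9 dB


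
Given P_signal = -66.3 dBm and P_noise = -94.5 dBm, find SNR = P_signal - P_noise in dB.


SNR = -66.3 - (-94.5) = 28.2 dB

28.2 dB


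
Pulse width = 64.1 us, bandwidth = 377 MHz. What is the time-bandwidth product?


TBP = 64.1 * 377 = 24165.7

24165.7


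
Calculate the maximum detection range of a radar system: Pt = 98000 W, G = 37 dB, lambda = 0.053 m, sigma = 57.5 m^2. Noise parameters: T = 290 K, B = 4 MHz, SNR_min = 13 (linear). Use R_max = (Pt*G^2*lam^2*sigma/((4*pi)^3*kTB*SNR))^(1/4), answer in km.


G_lin = 10^(37/10) = 5011.872336
R^4 = 98000 * 5011.872336^2 * 0.053^2 * 57.5 / ((4*pi)^3 * 1.38e-23 * 290 * 4000000.0 * 13)
R^4 = 9.62799e20 m^4
R_max = (9.62799e20)^(1/4) = 176150.5 m = 176.2 km

176.2 km


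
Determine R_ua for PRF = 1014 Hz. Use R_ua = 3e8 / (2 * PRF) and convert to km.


R_ua = 3e8 / (2 * 1014) = 147929.0 m = 147.9 km

147.9 km


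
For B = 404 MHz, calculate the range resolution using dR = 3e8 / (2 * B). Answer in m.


dR = 3e8 / (2 * 404000000.0) = 0.37 m

0.37 m


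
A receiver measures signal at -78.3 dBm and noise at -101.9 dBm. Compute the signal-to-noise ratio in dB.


SNR = -78.3 - (-101.9) = 23.6 dB

23.6 dB


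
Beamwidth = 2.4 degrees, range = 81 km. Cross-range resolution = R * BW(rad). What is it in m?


BW_rad = 0.041887902
CR = 81000 * 0.041887902 = 3392.9 m

3392.9 m


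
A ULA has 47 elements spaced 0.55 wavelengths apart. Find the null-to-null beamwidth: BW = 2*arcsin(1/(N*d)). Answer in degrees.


1/(N*d) = 1/(47*0.55) = 0.038685
BW = 2*arcsin(0.038685) = 4.4 degrees

4.4 degrees


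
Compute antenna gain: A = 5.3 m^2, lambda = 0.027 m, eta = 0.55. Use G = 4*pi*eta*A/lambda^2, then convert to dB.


G_linear = 4*pi*0.55*5.3/0.027^2 = 50248.24
G_dB = 10*log10(50248.24) = 47.0 dB

47.0 dB


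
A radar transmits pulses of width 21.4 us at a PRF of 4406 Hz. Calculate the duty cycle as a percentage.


DC = 21.4e-6 * 4406 * 100 = 9.43%

9.43%


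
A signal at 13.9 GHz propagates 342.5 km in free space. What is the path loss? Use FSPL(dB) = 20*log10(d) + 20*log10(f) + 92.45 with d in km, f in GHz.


20*log10(342.5) = 50.69
20*log10(13.9) = 22.86
FSPL = 166.0 dB

166.0 dB


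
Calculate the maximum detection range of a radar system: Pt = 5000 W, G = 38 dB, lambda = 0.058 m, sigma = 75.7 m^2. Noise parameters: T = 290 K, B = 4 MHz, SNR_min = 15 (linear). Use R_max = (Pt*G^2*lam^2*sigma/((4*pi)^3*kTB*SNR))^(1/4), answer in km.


G_lin = 10^(38/10) = 6309.573445
R^4 = 5000 * 6309.573445^2 * 0.058^2 * 75.7 / ((4*pi)^3 * 1.38e-23 * 290 * 4000000.0 * 15)
R^4 = 1.06381e20 m^4
R_max = (1.06381e20)^(1/4) = 101558.4 m = 101.6 km

101.6 km


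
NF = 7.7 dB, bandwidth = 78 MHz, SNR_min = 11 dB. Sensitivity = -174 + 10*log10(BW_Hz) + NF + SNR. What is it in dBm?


10*log10(78000000.0) = 78.92
S = -174 + 78.92 + 7.7 + 11 = -76.4 dBm

-76.4 dBm


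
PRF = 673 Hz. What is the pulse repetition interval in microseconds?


PRI = 1/673 = 0.0014858841 s = 1485.9 us

1485.9 us


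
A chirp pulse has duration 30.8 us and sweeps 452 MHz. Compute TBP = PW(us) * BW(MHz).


TBP = 30.8 * 452 = 13921.6

13921.6


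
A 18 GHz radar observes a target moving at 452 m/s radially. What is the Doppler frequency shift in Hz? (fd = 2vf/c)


fd = 2 * 452 * 18000000000.0 / 3e8 = 54240.0 Hz

54240.0 Hz


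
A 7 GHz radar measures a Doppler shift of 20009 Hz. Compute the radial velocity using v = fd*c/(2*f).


v = 20009 * 3e8 / (2 * 7000000000.0) = 428.8 m/s

428.8 m/s


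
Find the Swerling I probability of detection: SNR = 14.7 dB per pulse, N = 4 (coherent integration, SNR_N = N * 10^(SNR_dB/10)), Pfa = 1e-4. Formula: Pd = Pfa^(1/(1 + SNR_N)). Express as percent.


SNR_lin = 10^(14.7/10) = 29.51209
SNR_N = 4 * 29.51209 = 118.04836
1/(1 + SNR_N) = 1/119.04836 = 0.0083999
Pd = (1e-4)^0.0083999 = 0.92555
Pd = 92.6%

92.6%


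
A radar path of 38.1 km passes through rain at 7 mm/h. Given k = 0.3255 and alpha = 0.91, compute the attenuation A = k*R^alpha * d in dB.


gamma = 0.3255 * 7^0.91 = 1.912451 dB/km
A = 1.912451 * 38.1 = 72.86 dB

72.86 dB


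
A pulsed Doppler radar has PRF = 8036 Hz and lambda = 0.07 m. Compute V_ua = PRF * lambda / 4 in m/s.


V_ua = 8036 * 0.07 / 4 = 140.6 m/s

140.6 m/s


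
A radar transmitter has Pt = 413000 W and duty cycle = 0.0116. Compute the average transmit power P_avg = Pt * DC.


P_avg = 413000 * 0.0116 = 4790.8 W

4790.8 W


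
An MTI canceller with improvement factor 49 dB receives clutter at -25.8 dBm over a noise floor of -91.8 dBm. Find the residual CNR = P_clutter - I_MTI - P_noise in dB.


CNR = -25.8 - 49 - (-91.8) = 17.0 dB

17.0 dB


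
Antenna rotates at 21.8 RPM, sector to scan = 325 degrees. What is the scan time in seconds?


t = 325 / (21.8 * 360) * 60 = 2.48 s

2.48 s


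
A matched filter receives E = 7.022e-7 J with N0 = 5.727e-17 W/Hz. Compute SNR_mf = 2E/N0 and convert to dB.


SNR_lin = 2 * 7.022e-7 / 5.727e-17 = 2.452e10
SNR_dB = 10*log10(2.452e10) = 103.9 dB

103.9 dB


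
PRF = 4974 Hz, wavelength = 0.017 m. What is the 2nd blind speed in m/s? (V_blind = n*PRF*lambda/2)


V_blind = 2 * 4974 * 0.017 / 2 = 84.6 m/s

84.6 m/s


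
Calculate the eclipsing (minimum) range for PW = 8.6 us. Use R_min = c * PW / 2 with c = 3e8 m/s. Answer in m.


R_min = 3e8 * 8.6e-6 / 2 = 1290.0 m

1290.0 m


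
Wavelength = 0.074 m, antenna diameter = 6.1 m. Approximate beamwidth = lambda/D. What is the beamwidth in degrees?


BW_rad = 0.074 / 6.1 = 0.012131
BW_deg = 0.7 degrees

0.7 degrees


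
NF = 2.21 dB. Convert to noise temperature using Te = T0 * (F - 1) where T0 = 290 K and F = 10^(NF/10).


NF_lin = 10^(2.21/10) = 1.663413
Te = 290 * (1.663413 - 1) = 192.4 K

192.4 K


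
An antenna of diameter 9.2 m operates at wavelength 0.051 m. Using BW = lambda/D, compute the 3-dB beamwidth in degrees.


BW_rad = 0.051 / 9.2 = 0.005543
BW_deg = 0.32 degrees

0.32 degrees


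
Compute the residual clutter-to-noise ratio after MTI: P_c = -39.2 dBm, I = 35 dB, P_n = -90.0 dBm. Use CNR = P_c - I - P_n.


CNR = -39.2 - 35 - (-90.0) = 15.8 dB

15.8 dB


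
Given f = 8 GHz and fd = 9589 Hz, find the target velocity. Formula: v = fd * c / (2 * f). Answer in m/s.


v = 9589 * 3e8 / (2 * 8000000000.0) = 179.8 m/s

179.8 m/s


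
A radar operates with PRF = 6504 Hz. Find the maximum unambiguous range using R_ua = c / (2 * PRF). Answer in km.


R_ua = 3e8 / (2 * 6504) = 23062.7 m = 23.1 km

23.1 km


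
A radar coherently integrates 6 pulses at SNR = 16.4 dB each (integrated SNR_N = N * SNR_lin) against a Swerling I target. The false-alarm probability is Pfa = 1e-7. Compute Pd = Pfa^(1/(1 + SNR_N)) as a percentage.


SNR_lin = 10^(16.4/10) = 43.65158
SNR_N = 6 * 43.65158 = 261.90948
1/(1 + SNR_N) = 1/262.90948 = 0.0038036
Pd = (1e-7)^0.0038036 = 0.94053
Pd = 94.1%

94.1%


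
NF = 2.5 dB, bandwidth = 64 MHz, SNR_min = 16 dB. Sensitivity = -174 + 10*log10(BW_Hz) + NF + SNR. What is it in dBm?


10*log10(64000000.0) = 78.06
S = -174 + 78.06 + 2.5 + 16 = -77.4 dBm

-77.4 dBm


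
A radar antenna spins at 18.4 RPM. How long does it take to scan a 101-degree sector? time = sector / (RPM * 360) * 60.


t = 101 / (18.4 * 360) * 60 = 0.91 s

0.91 s


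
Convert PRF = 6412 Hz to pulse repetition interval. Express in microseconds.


PRI = 1/6412 = 0.0001559576 s = 156.0 us

156.0 us


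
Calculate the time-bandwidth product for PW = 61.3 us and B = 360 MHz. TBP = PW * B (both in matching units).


TBP = 61.3 * 360 = 22068.0

22068.0


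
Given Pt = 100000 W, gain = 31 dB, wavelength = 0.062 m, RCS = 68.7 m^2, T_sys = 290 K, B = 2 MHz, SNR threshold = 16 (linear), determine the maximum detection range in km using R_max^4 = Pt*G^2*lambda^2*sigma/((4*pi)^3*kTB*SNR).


G_lin = 10^(31/10) = 1258.925412
R^4 = 100000 * 1258.925412^2 * 0.062^2 * 68.7 / ((4*pi)^3 * 1.38e-23 * 290 * 2000000.0 * 16)
R^4 = 1.64696e20 m^4
R_max = (1.64696e20)^(1/4) = 113284.6 m = 113.3 km

113.3 km


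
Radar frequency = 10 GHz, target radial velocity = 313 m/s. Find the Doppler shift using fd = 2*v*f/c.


fd = 2 * 313 * 10000000000.0 / 3e8 = 20866.7 Hz

20866.7 Hz


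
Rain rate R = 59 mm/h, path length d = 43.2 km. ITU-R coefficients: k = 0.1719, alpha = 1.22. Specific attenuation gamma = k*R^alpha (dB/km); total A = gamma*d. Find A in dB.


gamma = 0.1719 * 59^1.22 = 24.872265 dB/km
A = 24.872265 * 43.2 = 1074.48 dB

1074.48 dB


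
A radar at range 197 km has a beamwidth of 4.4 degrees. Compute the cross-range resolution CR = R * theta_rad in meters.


BW_rad = 0.076794487
CR = 197000 * 0.076794487 = 15128.5 m

15128.5 m


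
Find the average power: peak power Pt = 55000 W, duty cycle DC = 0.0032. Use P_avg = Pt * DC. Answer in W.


P_avg = 55000 * 0.0032 = 176.0 W

176.0 W


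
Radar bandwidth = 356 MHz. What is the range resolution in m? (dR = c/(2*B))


dR = 3e8 / (2 * 356000000.0) = 0.42 m

0.42 m


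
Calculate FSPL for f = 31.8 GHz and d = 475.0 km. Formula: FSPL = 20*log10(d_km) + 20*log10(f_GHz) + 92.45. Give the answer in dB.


20*log10(475.0) = 53.53
20*log10(31.8) = 30.05
FSPL = 176.0 dB

176.0 dB


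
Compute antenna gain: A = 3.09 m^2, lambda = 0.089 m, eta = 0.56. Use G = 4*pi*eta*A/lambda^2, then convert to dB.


G_linear = 4*pi*0.56*3.09/0.089^2 = 2745.21
G_dB = 10*log10(2745.21) = 34.4 dB

34.4 dB


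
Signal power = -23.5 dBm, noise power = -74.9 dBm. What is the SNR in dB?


SNR = -23.5 - (-74.9) = 51.4 dB

51.4 dB


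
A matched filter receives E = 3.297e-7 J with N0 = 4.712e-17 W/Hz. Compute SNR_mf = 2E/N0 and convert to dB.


SNR_lin = 2 * 3.297e-7 / 4.712e-17 = 1.399e10
SNR_dB = 10*log10(1.399e10) = 101.5 dB

101.5 dB


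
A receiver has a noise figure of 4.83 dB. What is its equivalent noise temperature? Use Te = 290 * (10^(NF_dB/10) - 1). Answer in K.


NF_lin = 10^(4.83/10) = 3.040885
Te = 290 * (3.040885 - 1) = 591.9 K

591.9 K


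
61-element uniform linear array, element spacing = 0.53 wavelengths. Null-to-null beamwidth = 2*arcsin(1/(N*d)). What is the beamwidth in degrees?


1/(N*d) = 1/(61*0.53) = 0.030931
BW = 2*arcsin(0.030931) = 3.5 degrees

3.5 degrees


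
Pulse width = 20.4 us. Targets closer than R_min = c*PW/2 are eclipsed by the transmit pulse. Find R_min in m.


R_min = 3e8 * 20.4e-6 / 2 = 3060.0 m

3060.0 m


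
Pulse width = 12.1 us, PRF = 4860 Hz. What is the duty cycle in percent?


DC = 12.1e-6 * 4860 * 100 = 5.88%

5.88%


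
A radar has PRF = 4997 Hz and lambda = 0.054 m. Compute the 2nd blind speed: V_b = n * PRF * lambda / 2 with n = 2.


V_blind = 2 * 4997 * 0.054 / 2 = 269.8 m/s

269.8 m/s


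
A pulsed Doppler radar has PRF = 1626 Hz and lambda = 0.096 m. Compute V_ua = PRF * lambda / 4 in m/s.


V_ua = 1626 * 0.096 / 4 = 39.0 m/s

39.0 m/s


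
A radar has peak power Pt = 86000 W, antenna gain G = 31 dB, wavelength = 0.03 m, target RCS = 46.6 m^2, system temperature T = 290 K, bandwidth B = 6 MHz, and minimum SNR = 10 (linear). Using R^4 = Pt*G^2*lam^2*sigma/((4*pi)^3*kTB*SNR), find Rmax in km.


G_lin = 10^(31/10) = 1258.925412
R^4 = 86000 * 1258.925412^2 * 0.03^2 * 46.6 / ((4*pi)^3 * 1.38e-23 * 290 * 6000000.0 * 10)
R^4 = 1.19969e19 m^4
R_max = (1.19969e19)^(1/4) = 58852.8 m = 58.9 km

58.9 km


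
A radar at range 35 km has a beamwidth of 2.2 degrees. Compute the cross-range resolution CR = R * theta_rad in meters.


BW_rad = 0.038397244
CR = 35000 * 0.038397244 = 1343.9 m

1343.9 m


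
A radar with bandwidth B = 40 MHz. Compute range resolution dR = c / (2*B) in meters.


dR = 3e8 / (2 * 40000000.0) = 3.75 m

3.75 m


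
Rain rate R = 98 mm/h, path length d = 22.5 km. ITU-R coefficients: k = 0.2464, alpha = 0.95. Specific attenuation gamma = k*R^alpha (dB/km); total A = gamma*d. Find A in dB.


gamma = 0.2464 * 98^0.95 = 19.200188 dB/km
A = 19.200188 * 22.5 = 432.0 dB

432.0 dB


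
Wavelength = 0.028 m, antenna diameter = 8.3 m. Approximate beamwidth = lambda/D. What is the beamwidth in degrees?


BW_rad = 0.028 / 8.3 = 0.003373
BW_deg = 0.19 degrees

0.19 degrees


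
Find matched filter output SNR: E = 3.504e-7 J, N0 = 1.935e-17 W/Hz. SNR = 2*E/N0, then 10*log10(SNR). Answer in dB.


SNR_lin = 2 * 3.504e-7 / 1.935e-17 = 3.622e10
SNR_dB = 10*log10(3.622e10) = 105.6 dB

105.6 dB
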